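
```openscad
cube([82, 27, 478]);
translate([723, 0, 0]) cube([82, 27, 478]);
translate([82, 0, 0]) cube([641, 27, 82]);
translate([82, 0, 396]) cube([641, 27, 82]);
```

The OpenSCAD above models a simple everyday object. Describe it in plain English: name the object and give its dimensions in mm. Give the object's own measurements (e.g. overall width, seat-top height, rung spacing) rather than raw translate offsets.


A rectangular picture frame lying in the x–z plane (depth along y). The opening is 641 mm wide (x) by 314 mm tall (z), surrounded by a border 82 mm wide on all four sides. The frame is 27 mm deep and is made of two full-height vertical stiles with two horizontal rails fitted between them.


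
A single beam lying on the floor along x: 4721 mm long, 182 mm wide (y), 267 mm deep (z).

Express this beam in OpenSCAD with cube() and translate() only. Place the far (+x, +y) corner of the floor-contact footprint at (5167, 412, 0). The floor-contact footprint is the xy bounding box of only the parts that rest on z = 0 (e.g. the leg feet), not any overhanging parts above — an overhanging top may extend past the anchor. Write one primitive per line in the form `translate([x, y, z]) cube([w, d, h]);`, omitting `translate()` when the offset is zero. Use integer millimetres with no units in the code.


translate([446, 230, 0]) cube([4721, 182, 267]);


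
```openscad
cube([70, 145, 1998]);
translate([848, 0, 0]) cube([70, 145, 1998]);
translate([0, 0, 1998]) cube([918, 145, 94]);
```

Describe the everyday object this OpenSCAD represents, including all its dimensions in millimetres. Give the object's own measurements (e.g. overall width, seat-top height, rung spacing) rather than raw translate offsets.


A door frame. The clear opening is 778 mm wide and 1998 mm high. Two 70 mm wide jambs, 145 mm deep, stand either side of the opening from the floor to the top of the opening. A 94 mm thick head sits across the top of both jambs, spanning the full outside width of the frame.


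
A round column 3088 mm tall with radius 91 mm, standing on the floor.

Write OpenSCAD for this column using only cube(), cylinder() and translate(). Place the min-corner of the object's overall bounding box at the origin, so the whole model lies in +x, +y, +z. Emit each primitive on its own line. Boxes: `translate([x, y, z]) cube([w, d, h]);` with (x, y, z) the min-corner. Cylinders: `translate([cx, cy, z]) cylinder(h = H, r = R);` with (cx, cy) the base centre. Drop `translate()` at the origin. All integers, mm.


translate([91, 91, 0]) cylinder(h = 3088, r = 91);


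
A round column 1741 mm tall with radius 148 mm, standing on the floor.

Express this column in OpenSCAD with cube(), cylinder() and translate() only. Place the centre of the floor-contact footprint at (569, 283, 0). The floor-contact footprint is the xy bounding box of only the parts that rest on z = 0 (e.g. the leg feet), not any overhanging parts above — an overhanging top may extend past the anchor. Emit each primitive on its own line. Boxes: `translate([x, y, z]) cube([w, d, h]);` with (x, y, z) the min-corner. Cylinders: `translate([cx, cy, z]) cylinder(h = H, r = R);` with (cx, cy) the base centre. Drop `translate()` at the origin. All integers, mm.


translate([569, 283, 0]) cylinder(h = 1741, r = 148);


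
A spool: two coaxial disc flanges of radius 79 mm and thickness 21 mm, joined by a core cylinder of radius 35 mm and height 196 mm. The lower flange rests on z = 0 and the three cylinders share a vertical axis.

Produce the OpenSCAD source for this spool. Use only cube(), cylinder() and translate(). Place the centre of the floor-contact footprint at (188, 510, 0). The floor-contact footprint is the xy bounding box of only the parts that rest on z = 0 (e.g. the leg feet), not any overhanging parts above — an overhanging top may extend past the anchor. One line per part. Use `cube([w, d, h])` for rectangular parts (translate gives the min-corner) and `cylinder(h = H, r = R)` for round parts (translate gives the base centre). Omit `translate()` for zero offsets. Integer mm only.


translate([188, 510, 0]) cylinder(h = 21, r = 79);
translate([188, 510, 21]) cylinder(h = 196, r = 35);
translate([188, 510, 217]) cylinder(h = 21, r = 79);


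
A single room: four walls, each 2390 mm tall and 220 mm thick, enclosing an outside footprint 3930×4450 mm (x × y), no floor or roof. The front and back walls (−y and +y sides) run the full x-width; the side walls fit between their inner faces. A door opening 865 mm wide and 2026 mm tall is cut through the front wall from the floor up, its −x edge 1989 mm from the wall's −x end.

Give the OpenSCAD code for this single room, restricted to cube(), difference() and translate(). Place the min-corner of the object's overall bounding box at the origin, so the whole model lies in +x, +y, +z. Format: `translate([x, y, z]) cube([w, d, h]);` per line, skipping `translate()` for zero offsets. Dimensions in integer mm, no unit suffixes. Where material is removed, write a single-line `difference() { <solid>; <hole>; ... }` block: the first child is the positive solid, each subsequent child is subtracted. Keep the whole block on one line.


difference() { cube([3930, 220, 2390]); translate([1989, 0, 0]) cube([865, 220, 2026]); }
translate([0, 4230, 0]) cube([3930, 220, 2390]);
translate([0, 220, 0]) cube([220, 4010, 2390]);
translate([3710, 220, 0]) cube([220, 4010, 2390]);


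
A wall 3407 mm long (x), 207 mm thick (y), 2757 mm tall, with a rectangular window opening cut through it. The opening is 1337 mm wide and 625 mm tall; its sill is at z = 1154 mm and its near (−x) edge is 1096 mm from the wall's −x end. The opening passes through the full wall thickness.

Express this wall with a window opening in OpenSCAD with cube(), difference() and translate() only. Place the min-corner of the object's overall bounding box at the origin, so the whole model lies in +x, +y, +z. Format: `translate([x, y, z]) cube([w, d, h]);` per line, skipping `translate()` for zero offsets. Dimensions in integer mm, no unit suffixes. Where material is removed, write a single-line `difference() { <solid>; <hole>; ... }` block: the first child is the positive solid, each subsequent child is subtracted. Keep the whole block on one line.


difference() { cube([3407, 207, 2757]); translate([1096, 0, 1154]) cube([1337, 207, 625]); }


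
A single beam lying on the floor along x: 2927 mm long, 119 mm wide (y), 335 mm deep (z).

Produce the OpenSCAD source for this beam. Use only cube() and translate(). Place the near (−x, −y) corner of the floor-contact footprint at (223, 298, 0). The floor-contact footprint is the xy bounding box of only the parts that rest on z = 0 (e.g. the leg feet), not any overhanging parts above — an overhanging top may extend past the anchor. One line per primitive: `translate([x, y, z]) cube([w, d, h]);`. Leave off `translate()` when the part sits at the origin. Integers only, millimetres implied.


translate([223, 298, 0]) cube([2927, 119, 335]);


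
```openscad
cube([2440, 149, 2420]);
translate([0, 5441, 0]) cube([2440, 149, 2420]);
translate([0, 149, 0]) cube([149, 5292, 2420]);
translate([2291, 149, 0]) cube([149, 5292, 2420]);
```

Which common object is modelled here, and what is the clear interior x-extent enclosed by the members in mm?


A house (or room) frame. The interior width is 2142 mm.

Four 2420 mm walls enclosing a rectangle with no floor or roof — a room or house frame. Outside width is 2440 mm and wall thickness is 149 mm, so the interior width is 2440 − 2 × 149 = 2142 mm.


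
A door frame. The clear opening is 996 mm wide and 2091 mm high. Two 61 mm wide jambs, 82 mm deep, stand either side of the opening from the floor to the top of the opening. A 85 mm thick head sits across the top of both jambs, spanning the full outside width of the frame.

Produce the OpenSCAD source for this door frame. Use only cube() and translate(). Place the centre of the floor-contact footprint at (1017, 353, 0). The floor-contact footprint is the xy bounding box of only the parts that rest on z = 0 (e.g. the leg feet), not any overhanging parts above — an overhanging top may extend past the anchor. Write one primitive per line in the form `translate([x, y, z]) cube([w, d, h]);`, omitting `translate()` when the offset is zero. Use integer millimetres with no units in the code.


translate([458, 312, 0]) cube([61, 82, 2091]);
translate([1515, 312, 0]) cube([61, 82, 2091]);
translate([458, 312, 2091]) cube([1118, 82, 85]);


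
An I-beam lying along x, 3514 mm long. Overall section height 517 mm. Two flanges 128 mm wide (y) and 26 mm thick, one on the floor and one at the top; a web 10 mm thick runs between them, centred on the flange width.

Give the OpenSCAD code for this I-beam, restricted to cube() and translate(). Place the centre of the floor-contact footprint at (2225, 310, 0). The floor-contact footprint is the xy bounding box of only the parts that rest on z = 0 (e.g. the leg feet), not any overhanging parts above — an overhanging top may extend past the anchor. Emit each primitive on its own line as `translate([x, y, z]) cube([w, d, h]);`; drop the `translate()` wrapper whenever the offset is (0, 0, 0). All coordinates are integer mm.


translate([468, 246, 0]) cube([3514, 128, 26]);
translate([468, 305, 26]) cube([3514, 10, 465]);
translate([468, 246, 491]) cube([3514, 128, 26]);


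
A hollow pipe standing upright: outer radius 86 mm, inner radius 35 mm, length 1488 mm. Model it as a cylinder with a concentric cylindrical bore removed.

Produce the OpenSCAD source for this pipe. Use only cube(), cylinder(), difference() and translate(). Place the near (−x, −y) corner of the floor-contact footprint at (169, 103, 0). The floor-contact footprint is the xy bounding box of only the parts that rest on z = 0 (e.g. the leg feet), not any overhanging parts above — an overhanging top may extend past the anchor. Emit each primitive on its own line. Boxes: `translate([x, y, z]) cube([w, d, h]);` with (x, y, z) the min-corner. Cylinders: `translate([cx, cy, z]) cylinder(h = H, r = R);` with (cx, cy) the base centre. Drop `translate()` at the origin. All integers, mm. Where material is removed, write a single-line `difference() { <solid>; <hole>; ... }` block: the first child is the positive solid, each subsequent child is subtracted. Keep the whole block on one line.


difference() { translate([255, 189, 0]) cylinder(h = 1488, r = 86); translate([255, 189, 0]) cylinder(h = 1488, r = 35); }


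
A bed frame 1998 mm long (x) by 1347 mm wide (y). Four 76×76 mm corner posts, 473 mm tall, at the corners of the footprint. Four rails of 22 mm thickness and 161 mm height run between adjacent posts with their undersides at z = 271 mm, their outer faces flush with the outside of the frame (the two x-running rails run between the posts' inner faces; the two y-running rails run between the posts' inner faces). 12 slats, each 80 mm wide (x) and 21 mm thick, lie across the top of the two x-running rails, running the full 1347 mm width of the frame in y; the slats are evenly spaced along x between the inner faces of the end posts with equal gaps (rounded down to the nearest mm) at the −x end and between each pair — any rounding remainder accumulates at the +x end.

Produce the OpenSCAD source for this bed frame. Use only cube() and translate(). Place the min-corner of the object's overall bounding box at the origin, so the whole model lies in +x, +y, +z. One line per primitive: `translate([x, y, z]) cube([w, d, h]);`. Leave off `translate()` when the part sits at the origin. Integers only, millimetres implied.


cube([76, 76, 473]);
translate([0, 1271, 0]) cube([76, 76, 473]);
translate([1922, 0, 0]) cube([76, 76, 473]);
translate([1922, 1271, 0]) cube([76, 76, 473]);
translate([76, 0, 271]) cube([1846, 22, 161]);
translate([76, 1325, 271]) cube([1846, 22, 161]);
translate([0, 76, 271]) cube([22, 1195, 161]);
translate([1976, 76, 271]) cube([22, 1195, 161]);
translate([144, 0, 432]) cube([80, 1347, 21]);
translate([292, 0, 432]) cube([80, 1347, 21]);
translate([440, 0, 432]) cube([80, 1347, 21]);
translate([588, 0, 432]) cube([80, 1347, 21]);
translate([736, 0, 432]) cube([80, 1347, 21]);
translate([884, 0, 432]) cube([80, 1347, 21]);
translate([1032, 0, 432]) cube([80, 1347, 21]);
translate([1180, 0, 432]) cube([80, 1347, 21]);
translate([1328, 0, 432]) cube([80, 1347, 21]);
translate([1476, 0, 432]) cube([80, 1347, 21]);
translate([1624, 0, 432]) cube([80, 1347, 21]);
translate([1772, 0, 432]) cube([80, 1347, 21]);


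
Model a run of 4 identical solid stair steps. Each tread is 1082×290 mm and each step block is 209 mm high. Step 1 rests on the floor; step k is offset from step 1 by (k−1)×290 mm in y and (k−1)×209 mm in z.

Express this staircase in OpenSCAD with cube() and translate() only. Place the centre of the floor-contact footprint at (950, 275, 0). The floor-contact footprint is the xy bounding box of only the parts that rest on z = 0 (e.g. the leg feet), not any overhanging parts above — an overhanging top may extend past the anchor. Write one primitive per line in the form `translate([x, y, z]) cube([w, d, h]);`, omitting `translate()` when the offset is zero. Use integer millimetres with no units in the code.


translate([409, 130, 0]) cube([1082, 290, 209]);
translate([409, 420, 209]) cube([1082, 290, 209]);
translate([409, 710, 418]) cube([1082, 290, 209]);
translate([409, 1000, 627]) cube([1082, 290, 209]);


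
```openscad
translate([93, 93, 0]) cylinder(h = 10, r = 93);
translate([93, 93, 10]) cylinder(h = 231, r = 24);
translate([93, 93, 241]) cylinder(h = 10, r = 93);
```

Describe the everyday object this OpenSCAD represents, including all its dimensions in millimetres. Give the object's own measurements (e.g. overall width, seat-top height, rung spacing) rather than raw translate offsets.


A spool: two coaxial disc flanges of radius 93 mm and thickness 10 mm, joined by a core cylinder of radius 24 mm and height 231 mm. The lower flange rests on z = 0 and the three cylinders share a vertical axis.


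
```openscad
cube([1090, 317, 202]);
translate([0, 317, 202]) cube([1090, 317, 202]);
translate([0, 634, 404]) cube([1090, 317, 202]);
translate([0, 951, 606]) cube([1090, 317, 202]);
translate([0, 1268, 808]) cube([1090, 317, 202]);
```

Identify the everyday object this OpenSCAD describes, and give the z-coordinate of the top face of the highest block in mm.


A staircase. The total rise is 1010 mm.

5 identical blocks, each offset up and back from the previous — a staircase. Each step is 202 mm tall and there are 5 of them, so the total rise is 5 × 202 = 1010 mm.


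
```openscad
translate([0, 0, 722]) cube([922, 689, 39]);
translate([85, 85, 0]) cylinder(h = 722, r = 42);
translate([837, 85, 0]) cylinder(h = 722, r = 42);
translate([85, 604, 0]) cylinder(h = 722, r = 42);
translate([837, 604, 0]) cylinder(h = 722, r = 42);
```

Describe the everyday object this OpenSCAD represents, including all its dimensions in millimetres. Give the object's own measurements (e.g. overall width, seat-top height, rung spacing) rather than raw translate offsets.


A rectangular dining table. The top is 922×689×39 mm with its upper surface at z = 761 mm. It stands on four round legs of 84 mm diameter, each leg's bounding box inset 43 mm from the nearest pair of top edges, running from the floor to the underside of the top.


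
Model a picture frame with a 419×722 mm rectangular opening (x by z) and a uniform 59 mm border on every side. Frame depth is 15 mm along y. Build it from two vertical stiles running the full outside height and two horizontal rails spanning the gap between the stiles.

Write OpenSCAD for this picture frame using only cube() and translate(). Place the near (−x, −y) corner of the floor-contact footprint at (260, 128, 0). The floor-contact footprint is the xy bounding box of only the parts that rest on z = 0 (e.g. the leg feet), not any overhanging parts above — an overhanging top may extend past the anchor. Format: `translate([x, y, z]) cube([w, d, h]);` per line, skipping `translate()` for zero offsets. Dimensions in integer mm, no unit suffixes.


translate([260, 128, 0]) cube([59, 15, 840]);
translate([738, 128, 0]) cube([59, 15, 840]);
translate([319, 128, 0]) cube([419, 15, 59]);
translate([319, 128, 781]) cube([419, 15, 59]);


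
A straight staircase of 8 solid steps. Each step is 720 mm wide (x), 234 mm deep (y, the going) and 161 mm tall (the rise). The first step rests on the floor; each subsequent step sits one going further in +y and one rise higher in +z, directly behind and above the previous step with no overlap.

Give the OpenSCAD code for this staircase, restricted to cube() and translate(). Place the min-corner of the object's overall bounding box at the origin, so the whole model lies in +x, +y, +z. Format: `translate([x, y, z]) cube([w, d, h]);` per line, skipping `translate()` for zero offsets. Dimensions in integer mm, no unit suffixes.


cube([720, 234, 161]);
translate([0, 234, 161]) cube([720, 234, 161]);
translate([0, 468, 322]) cube([720, 234, 161]);
translate([0, 702, 483]) cube([720, 234, 161]);
translate([0, 936, 644]) cube([720, 234, 161]);
translate([0, 1170, 805]) cube([720, 234, 161]);
translate([0, 1404, 966]) cube([720, 234, 161]);
translate([0, 1638, 1127]) cube([720, 234, 161]);


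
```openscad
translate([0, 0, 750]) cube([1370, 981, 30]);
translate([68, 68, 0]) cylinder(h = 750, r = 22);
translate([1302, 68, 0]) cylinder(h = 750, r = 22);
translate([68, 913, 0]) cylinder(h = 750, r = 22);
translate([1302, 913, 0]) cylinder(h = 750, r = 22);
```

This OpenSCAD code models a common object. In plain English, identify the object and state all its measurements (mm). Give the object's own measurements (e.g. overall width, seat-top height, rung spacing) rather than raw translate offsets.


A rectangular dining table. The top is 1370×981×30 mm with its upper surface at z = 780 mm. It stands on four round legs of 44 mm diameter, each leg's bounding box inset 46 mm from the nearest pair of top edges, running from the floor to the underside of the top.


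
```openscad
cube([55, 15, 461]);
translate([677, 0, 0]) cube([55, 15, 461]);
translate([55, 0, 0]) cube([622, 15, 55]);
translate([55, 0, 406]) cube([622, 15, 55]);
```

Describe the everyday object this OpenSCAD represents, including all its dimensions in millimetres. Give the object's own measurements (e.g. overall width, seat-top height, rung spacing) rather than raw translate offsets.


A rectangular picture frame lying in the x–z plane (depth along y). The opening is 622 mm wide (x) by 351 mm tall (z), surrounded by a border 55 mm wide on all four sides. The frame is 15 mm deep and is made of two full-height vertical stiles with two horizontal rails fitted between them.


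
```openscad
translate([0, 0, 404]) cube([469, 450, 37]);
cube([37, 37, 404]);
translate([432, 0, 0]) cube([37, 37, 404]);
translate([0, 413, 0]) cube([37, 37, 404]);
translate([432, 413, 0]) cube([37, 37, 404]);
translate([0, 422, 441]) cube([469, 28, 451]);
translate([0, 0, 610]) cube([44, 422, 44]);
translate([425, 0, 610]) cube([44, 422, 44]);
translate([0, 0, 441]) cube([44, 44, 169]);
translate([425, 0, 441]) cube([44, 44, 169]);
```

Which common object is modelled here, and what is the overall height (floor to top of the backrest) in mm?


A chair. The overall height is 892 mm.

A slab on four corner posts with a tall panel at the back — a chair. The seat slab sits at z = 404 with thickness 37, and the 451 mm backrest starts at the seat top, so the overall height is 404 + 37 + 451 = 892 mm.


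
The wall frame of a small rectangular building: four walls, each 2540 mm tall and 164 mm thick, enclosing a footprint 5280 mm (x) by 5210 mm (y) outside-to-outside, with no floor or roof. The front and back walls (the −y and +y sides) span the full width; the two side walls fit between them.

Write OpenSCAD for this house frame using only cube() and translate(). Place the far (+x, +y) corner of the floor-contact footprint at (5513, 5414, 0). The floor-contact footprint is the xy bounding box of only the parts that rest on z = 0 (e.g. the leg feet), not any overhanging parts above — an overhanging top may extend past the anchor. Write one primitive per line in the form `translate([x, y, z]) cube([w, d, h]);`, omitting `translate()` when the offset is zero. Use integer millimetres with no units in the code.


translate([233, 204, 0]) cube([5280, 164, 2540]);
translate([233, 5250, 0]) cube([5280, 164, 2540]);
translate([233, 368, 0]) cube([164, 4882, 2540]);
translate([5349, 368, 0]) cube([164, 4882, 2540]);


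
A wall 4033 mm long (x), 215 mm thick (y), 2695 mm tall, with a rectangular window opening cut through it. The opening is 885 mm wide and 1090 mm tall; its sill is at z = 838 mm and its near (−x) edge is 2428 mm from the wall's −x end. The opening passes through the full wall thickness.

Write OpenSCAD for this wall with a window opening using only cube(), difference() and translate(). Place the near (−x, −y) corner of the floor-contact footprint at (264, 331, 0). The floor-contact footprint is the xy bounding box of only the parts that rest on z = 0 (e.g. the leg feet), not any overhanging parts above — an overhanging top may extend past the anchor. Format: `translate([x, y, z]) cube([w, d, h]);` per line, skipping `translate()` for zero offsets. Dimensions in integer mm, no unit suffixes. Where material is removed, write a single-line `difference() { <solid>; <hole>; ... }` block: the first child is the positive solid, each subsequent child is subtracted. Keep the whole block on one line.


difference() { translate([264, 331, 0]) cube([4033, 215, 2695]); translate([2692, 331, 838]) cube([885, 215, 1090]); }


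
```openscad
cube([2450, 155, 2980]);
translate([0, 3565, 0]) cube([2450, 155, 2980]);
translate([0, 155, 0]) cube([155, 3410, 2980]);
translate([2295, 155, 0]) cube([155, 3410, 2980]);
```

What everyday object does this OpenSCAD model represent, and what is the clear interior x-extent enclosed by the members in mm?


A house (or room) frame. The interior width is 2140 mm.

Four 2980 mm walls enclosing a rectangle with no floor or roof — a room or house frame. Outside width is 2450 mm and wall thickness is 155 mm, so the interior width is 2450 − 2 × 155 = 2140 mm.


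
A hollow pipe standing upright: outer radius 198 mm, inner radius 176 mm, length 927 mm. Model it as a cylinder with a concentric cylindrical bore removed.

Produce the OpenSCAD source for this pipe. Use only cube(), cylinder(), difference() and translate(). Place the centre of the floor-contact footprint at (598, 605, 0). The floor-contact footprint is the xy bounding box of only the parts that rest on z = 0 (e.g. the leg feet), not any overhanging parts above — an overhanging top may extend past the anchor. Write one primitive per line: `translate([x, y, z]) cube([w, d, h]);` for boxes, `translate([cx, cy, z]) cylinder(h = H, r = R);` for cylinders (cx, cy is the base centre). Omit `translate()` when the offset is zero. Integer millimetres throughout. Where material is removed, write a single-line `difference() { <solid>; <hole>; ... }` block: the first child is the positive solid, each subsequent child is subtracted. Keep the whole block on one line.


difference() { translate([598, 605, 0]) cylinder(h = 927, r = 198); translate([598, 605, 0]) cylinder(h = 927, r = 176); }


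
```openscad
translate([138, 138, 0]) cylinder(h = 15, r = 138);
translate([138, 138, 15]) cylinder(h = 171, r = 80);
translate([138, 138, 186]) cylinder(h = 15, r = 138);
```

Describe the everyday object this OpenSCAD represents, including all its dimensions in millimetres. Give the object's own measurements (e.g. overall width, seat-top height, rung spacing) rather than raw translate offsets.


A spool: two coaxial disc flanges of radius 138 mm and thickness 15 mm, joined by a core cylinder of radius 80 mm and height 171 mm. The lower flange rests on z = 0 and the three cylinders share a vertical axis.


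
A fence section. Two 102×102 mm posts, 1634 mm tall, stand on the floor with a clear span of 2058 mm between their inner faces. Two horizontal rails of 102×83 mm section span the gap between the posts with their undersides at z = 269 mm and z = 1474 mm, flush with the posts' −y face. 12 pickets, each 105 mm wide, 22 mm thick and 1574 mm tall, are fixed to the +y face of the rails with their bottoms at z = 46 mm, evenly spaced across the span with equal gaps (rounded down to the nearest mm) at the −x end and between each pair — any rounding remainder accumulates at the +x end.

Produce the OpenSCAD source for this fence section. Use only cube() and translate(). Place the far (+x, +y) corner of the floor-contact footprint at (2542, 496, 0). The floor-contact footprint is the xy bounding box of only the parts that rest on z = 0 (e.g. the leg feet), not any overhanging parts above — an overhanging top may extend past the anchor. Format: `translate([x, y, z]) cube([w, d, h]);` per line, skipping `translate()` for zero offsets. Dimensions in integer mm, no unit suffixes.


translate([280, 394, 0]) cube([102, 102, 1634]);
translate([2440, 394, 0]) cube([102, 102, 1634]);
translate([382, 394, 269]) cube([2058, 102, 83]);
translate([382, 394, 1474]) cube([2058, 102, 83]);
translate([443, 496, 46]) cube([105, 22, 1574]);
translate([609, 496, 46]) cube([105, 22, 1574]);
translate([775, 496, 46]) cube([105, 22, 1574]);
translate([941, 496, 46]) cube([105, 22, 1574]);
translate([1107, 496, 46]) cube([105, 22, 1574]);
translate([1273, 496, 46]) cube([105, 22, 1574]);
translate([1439, 496, 46]) cube([105, 22, 1574]);
translate([1605, 496, 46]) cube([105, 22, 1574]);
translate([1771, 496, 46]) cube([105, 22, 1574]);
translate([1937, 496, 46]) cube([105, 22, 1574]);
translate([2103, 496, 46]) cube([105, 22, 1574]);
translate([2269, 496, 46]) cube([105, 22, 1574]);


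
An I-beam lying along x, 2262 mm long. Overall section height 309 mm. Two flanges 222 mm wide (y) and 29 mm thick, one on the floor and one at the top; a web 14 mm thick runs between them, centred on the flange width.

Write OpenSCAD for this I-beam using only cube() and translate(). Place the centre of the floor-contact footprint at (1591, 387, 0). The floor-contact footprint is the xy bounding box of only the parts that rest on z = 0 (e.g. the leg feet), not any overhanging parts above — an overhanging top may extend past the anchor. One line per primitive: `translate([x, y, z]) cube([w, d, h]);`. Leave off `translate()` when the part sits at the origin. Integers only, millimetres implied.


translate([460, 276, 0]) cube([2262, 222, 29]);
translate([460, 380, 29]) cube([2262, 14, 251]);
translate([460, 276, 280]) cube([2262, 222, 29]);


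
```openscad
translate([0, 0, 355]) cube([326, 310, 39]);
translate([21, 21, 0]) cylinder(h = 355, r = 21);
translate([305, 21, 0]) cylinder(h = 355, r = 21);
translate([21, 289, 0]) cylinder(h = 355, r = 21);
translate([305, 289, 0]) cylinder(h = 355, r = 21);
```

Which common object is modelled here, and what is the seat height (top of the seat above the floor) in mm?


A stool. The seat height is 394 mm.

A 326×310×39 slab at z = 355 on four corner cylinders — a stool. The seat top is 355 + 39 = 394 mm.


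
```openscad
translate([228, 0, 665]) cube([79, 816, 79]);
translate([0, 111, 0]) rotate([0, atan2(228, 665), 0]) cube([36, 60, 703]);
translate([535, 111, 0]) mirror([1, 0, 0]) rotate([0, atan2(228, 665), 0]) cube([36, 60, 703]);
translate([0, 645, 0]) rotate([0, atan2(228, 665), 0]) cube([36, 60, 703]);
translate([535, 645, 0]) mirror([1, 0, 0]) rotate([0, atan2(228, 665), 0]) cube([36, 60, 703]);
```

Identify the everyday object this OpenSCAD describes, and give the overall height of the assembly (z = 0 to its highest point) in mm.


A sawhorse. The overall height is 744 mm.

A beam across two mirrored pairs of raked legs — a sawhorse. The beam's underside is at z = 665 (matching the legs' vertical rise in atan2(228, 665)) and the beam is 79 mm tall, so its top is at 665 + 79 = 744 mm. The raked legs top out at the beam's underside, so that is the highest point.


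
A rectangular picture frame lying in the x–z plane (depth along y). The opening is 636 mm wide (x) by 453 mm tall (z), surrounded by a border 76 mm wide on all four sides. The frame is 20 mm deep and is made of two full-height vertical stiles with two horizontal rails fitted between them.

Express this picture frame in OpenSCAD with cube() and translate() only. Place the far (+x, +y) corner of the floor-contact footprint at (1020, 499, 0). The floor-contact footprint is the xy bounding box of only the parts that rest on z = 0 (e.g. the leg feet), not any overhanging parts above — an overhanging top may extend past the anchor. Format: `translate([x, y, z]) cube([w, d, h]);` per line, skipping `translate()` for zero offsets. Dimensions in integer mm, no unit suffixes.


translate([232, 479, 0]) cube([76, 20, 605]);
translate([944, 479, 0]) cube([76, 20, 605]);
translate([308, 479, 0]) cube([636, 20, 76]);
translate([308, 479, 529]) cube([636, 20, 76]);


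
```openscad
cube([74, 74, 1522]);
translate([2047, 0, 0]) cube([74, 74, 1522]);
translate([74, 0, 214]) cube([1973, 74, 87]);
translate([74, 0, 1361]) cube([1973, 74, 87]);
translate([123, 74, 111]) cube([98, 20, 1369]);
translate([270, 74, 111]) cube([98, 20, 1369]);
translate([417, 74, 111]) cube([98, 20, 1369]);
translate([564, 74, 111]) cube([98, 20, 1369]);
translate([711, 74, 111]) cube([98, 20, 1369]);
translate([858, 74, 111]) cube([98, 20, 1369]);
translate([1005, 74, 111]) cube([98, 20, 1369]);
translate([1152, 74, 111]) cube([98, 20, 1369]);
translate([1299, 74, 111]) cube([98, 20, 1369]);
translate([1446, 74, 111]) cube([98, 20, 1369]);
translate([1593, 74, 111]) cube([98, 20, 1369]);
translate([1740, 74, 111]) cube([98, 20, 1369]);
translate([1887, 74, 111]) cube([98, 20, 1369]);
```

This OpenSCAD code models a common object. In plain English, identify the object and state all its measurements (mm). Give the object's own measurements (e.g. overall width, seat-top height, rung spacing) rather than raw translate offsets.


A fence section. Two 74×74 mm posts, 1522 mm tall, stand on the floor with a clear span of 1973 mm between their inner faces. Two horizontal rails of 74×87 mm section span the gap between the posts with their undersides at z = 214 mm and z = 1361 mm, flush with the posts' −y face. 13 pickets, each 98 mm wide, 20 mm thick and 1369 mm tall, are fixed to the +y face of the rails with their bottoms at z = 111 mm, spaced across the span with a 49 mm gap after the −x post and between neighbouring pickets, with 62 mm left before the +x post.


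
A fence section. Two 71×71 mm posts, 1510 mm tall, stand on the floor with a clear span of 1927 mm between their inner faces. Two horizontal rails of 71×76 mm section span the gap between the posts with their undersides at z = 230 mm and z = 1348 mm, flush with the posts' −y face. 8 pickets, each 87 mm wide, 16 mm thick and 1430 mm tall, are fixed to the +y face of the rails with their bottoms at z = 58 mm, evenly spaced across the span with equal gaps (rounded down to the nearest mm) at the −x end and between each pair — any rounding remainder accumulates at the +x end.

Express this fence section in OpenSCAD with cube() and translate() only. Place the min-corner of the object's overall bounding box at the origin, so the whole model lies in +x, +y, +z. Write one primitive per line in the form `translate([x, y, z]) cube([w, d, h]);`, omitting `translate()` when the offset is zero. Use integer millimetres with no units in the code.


cube([71, 71, 1510]);
translate([1998, 0, 0]) cube([71, 71, 1510]);
translate([71, 0, 230]) cube([1927, 71, 76]);
translate([71, 0, 1348]) cube([1927, 71, 76]);
translate([207, 71, 58]) cube([87, 16, 1430]);
translate([430, 71, 58]) cube([87, 16, 1430]);
translate([653, 71, 58]) cube([87, 16, 1430]);
translate([876, 71, 58]) cube([87, 16, 1430]);
translate([1099, 71, 58]) cube([87, 16, 1430]);
translate([1322, 71, 58]) cube([87, 16, 1430]);
translate([1545, 71, 58]) cube([87, 16, 1430]);
translate([1768, 71, 58]) cube([87, 16, 1430]);


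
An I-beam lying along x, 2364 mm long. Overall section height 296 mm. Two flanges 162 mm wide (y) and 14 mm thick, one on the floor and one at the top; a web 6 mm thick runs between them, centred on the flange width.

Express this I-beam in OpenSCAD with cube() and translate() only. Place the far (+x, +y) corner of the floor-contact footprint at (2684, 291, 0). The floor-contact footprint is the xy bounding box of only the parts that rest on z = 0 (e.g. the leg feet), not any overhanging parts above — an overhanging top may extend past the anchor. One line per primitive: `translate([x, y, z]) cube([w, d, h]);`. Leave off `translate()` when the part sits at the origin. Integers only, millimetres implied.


translate([320, 129, 0]) cube([2364, 162, 14]);
translate([320, 207, 14]) cube([2364, 6, 268]);
translate([320, 129, 282]) cube([2364, 162, 14]);


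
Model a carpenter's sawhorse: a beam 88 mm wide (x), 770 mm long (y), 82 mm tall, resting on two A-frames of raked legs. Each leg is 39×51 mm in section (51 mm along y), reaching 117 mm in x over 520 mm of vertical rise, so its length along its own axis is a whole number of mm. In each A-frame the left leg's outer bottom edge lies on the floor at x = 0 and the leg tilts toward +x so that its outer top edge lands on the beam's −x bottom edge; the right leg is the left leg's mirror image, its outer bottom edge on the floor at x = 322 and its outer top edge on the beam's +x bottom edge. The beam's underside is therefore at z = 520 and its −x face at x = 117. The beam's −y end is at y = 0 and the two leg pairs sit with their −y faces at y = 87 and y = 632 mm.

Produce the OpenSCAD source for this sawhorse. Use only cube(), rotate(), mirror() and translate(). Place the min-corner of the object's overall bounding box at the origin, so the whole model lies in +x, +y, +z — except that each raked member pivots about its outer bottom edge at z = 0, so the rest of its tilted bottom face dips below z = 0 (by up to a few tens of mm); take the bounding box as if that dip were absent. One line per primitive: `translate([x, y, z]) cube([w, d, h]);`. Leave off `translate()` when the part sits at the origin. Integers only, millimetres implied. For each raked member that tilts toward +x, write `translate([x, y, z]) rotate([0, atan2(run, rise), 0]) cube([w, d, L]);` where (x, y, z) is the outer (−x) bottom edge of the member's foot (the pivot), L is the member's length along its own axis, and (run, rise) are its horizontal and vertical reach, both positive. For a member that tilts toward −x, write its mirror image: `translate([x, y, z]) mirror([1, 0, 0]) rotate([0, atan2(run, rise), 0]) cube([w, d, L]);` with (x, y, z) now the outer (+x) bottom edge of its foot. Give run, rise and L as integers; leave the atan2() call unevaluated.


translate([117, 0, 520]) cube([88, 770, 82]);
translate([0, 87, 0]) rotate([0, atan2(117, 520), 0]) cube([39, 51, 533]);
translate([322, 87, 0]) mirror([1, 0, 0]) rotate([0, atan2(117, 520), 0]) cube([39, 51, 533]);
translate([0, 632, 0]) rotate([0, atan2(117, 520), 0]) cube([39, 51, 533]);
translate([322, 632, 0]) mirror([1, 0, 0]) rotate([0, atan2(117, 520), 0]) cube([39, 51, 533]);


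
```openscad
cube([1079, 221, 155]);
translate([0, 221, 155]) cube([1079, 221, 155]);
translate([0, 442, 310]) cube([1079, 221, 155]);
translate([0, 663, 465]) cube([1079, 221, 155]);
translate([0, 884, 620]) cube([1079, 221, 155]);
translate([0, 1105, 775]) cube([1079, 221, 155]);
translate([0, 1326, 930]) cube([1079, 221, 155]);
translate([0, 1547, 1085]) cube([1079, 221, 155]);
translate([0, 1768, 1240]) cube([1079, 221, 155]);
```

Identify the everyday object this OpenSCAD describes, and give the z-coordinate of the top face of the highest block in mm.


A staircase. The total rise is 1395 mm.

9 identical blocks, each offset up and back from the previous — a staircase. Each step is 155 mm tall and there are 9 of them, so the total rise is 9 × 155 = 1395 mm.


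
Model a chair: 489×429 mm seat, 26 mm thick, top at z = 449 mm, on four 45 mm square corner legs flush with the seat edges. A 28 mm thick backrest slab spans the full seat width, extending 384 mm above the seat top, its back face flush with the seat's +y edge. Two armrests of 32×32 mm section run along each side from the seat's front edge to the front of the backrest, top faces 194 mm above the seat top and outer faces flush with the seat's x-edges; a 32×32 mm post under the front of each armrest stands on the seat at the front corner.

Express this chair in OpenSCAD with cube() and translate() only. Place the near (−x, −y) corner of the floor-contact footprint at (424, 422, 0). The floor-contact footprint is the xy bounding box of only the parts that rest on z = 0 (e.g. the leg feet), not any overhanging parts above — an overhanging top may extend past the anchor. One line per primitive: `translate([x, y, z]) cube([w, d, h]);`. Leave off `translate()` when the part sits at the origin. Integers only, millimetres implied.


translate([424, 422, 423]) cube([489, 429, 26]);
translate([424, 422, 0]) cube([45, 45, 423]);
translate([868, 422, 0]) cube([45, 45, 423]);
translate([424, 806, 0]) cube([45, 45, 423]);
translate([868, 806, 0]) cube([45, 45, 423]);
translate([424, 823, 449]) cube([489, 28, 384]);
translate([424, 422, 611]) cube([32, 401, 32]);
translate([881, 422, 611]) cube([32, 401, 32]);
translate([424, 422, 449]) cube([32, 32, 162]);
translate([881, 422, 449]) cube([32, 32, 162]);


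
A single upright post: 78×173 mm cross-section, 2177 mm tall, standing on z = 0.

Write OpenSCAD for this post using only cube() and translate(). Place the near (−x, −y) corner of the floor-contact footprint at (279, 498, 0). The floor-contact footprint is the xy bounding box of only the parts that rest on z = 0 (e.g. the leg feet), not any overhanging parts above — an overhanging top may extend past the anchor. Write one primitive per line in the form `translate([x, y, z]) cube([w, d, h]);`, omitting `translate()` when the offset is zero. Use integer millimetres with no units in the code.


translate([279, 498, 0]) cube([78, 173, 2177]);


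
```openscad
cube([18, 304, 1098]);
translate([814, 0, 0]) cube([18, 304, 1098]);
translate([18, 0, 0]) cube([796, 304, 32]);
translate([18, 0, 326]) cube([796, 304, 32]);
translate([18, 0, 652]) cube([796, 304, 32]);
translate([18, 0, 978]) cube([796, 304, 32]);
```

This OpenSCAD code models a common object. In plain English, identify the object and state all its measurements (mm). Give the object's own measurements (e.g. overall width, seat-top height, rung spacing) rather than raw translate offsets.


An open bookshelf. Two side panels, each 18 mm thick, 304 mm deep and 1098 mm tall, stand 832 mm apart (outside-to-outside). Between them sit 4 shelves, each 32 mm thick and 304 mm deep, spanning the full gap between the sides. The bottom shelf rests on the floor (its underside at z = 0) and the clear gap between one shelf's top and the next shelf's underside is 294 mm.


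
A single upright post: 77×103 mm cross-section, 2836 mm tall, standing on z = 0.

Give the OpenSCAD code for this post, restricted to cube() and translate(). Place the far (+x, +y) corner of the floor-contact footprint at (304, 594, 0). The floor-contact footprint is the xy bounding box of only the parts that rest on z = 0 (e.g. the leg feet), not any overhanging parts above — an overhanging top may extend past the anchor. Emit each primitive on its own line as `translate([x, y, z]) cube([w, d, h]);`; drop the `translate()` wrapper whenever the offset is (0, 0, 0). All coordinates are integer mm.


translate([227, 491, 0]) cube([77, 103, 2836]);


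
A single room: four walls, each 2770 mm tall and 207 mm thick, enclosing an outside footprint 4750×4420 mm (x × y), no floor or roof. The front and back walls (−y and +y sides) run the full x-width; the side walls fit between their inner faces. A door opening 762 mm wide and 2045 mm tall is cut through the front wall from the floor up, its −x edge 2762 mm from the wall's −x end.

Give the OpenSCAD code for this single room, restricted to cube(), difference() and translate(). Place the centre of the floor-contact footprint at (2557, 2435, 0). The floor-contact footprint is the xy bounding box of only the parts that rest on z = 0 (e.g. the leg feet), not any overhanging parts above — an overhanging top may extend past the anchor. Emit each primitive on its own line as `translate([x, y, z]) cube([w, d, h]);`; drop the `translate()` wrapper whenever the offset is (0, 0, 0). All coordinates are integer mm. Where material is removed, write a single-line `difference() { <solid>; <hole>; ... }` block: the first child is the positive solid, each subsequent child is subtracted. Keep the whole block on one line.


difference() { translate([182, 225, 0]) cube([4750, 207, 2770]); translate([2944, 225, 0]) cube([762, 207, 2045]); }
translate([182, 4438, 0]) cube([4750, 207, 2770]);
translate([182, 432, 0]) cube([207, 4006, 2770]);
translate([4725, 432, 0]) cube([207, 4006, 2770]);
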